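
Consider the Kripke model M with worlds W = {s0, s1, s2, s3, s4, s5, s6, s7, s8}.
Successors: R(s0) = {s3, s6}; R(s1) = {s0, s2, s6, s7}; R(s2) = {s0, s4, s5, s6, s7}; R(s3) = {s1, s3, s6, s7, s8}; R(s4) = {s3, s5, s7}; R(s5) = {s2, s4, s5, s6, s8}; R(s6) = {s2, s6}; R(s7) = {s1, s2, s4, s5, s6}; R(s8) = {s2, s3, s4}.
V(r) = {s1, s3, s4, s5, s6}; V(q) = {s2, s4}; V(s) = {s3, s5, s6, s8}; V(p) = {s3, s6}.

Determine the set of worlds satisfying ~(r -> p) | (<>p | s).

Let φ = ~(r -> p) | (<>p | s). Evaluate φ at each world:
  s0 (successors {s3, s6}): φ is true.
  s1 (successors {s0, s2, s6, s7}): φ is true.
  s2 (successors {s0, s4, s5, s6, s7}): φ is true.
  s3 (successors {s1, s3, s6, s7, s8}): φ is true.
  s4 (successors {s3, s5, s7}): φ is true.
  s5 (successors {s2, s4, s5, s6, s8}): φ is true.
  s6 (successors {s2, s6}): φ is true.
  s7 (successors {s1, s2, s4, s5, s6}): φ is true.
  s8 (successors {s2, s3, s4}): φ is true.
For instance, at s7:
  At s7: ~(r -> p) is false, <>p | s is true, so ~(r -> p) | (<>p | s) is true.
    At s7: <>p is true, s is false, so <>p | s is true.
      At s7: <>p requires p at some successor in {s1, s2, s4, s5, s6}.
        p holds at s6, so <>p is true at s7.
Satisfying worlds: {s0, s1, s2, s3, s4, s5, s6, s7, s8}

s0, s1, s2, s3, s4, s5, s6, s7, s8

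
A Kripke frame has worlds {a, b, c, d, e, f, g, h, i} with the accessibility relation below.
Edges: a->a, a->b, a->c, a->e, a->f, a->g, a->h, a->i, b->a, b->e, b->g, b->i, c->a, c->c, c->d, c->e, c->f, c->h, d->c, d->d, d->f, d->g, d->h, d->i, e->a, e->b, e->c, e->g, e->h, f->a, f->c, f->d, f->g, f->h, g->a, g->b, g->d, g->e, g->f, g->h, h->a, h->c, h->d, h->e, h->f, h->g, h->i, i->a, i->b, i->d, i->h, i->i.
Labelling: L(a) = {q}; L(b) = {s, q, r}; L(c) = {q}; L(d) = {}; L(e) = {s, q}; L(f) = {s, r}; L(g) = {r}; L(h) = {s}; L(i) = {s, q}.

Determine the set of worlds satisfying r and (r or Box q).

Let φ = r and (r or Box q). Evaluate φ at each world:
  a (successors {a, b, c, e, f, g, h, i}): φ is false.
  b (successors {a, e, g, i}): φ is true.
  c (successors {a, c, d, e, f, h}): φ is false.
  d (successors {c, d, f, g, h, i}): φ is false.
  e (successors {a, b, c, g, h}): φ is false.
  f (successors {a, c, d, g, h}): φ is true.
  g (successors {a, b, d, e, f, h}): φ is true.
  h (successors {a, c, d, e, f, g, i}): φ is false.
  i (successors {a, b, d, h, i}): φ is false.
For instance, at d:
  At d: r is false, r or Box q is false, so r and (r or Box q) is false.
    At d: r is false, Box q is false, so r or Box q is false.
      At d: Box q requires q at every successor {c, d, f, g, h, i}.
        q fails at d, so Box q is false at d.
Satisfying worlds: {b, f, g}

b, f, g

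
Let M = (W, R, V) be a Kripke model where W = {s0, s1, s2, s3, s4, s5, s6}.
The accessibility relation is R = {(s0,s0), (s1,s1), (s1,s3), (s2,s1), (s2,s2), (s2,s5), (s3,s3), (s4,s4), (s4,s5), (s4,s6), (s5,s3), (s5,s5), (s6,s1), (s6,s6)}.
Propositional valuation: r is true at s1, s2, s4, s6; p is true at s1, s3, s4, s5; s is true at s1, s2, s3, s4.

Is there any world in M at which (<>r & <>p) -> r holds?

Let φ = (<>r & <>p) -> r. Evaluate φ at each world:
  s0 (successors {s0}): φ is true.
  s1 (successors {s1, s3}): φ is true.
  s2 (successors {s1, s2, s5}): φ is true.
  s3 (successors {s3}): φ is true.
  s4 (successors {s4, s5, s6}): φ is true.
  s5 (successors {s3, s5}): φ is true.
  s6 (successors {s1, s6}): φ is true.
Detail at s0 (witness):
  At s0: <>r & <>p is false, r is false, so (<>r & <>p) -> r is true.
    At s0: <>r is false, <>p is false, so <>r & <>p is false.
      At s0: <>r requires r at some successor in {s0}.
        At s0: r is false.
      So <>r is false at s0.
      At s0: <>p requires p at some successor in {s0}.
        At s0: p is false.
      So <>p is false at s0.

Yes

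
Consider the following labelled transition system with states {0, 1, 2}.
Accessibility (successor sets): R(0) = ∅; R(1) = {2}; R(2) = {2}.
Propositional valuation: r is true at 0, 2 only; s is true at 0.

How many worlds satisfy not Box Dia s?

Let φ = not Box Dia s. Evaluate φ at each world:
  0 (successors ∅): φ is false.
  1 (successors {2}): φ is true.
  2 (successors {2}): φ is true.
For instance, at 2:
  At 2: Box Dia s is false, so not Box Dia s is true.
    At 2: Box Dia s requires Dia s at every successor {2}.
      Dia s fails at 2, so Box Dia s is false at 2.
Satisfying worlds: {1, 2}

2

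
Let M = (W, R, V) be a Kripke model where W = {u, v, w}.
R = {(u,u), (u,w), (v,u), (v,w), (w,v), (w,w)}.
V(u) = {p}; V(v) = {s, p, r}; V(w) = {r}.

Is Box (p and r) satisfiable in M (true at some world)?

No

Recall that Box ψ holds at a world iff ψ holds at every accessible world, and Dia ψ holds iff ψ holds at some accessible world.
Let φ = Box (p and r). Evaluate φ at each world:
  u (successors {u, w}): φ is false.
  v (successors {u, w}): φ is false.
  w (successors {v, w}): φ is false.
For instance, at u:
  At u: Box (p and r) requires p and r at every successor {u, w}.
    p and r fails at u, so Box (p and r) is false at u.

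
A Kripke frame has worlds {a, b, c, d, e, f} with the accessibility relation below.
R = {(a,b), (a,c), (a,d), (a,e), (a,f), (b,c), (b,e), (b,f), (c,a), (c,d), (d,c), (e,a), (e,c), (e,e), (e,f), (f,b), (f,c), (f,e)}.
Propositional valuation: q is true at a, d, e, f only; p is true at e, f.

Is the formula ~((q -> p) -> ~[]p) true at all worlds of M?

Recall that []ψ holds at a world iff ψ holds at every accessible world, and <>ψ holds iff ψ holds at some accessible world.
Let φ = ~((q -> p) -> ~[]p). Evaluate φ at each world:
  a (successors {b, c, d, e, f}): φ is false.
  b (successors {c, e, f}): φ is false.
  c (successors {a, d}): φ is false.
  d (successors {c}): φ is false.
  e (successors {a, c, e, f}): φ is false.
  f (successors {b, c, e}): φ is false.
Detail at a (counterexample):
  At a: (q -> p) -> ~[]p is true, so ~((q -> p) -> ~[]p) is false.
    At a: q -> p is false, ~[]p is true, so (q -> p) -> ~[]p is true.
      At a: []p is false, so ~[]p is true.

No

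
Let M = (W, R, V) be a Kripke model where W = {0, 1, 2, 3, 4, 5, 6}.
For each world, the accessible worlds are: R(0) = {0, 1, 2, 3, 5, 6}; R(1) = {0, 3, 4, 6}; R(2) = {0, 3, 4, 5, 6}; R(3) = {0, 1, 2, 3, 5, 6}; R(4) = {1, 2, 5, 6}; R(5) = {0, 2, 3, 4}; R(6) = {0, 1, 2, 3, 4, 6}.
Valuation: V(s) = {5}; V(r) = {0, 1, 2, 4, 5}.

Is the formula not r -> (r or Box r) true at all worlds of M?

Recall that Box ψ holds at a world iff ψ holds at every accessible world, and Dia ψ holds iff ψ holds at some accessible world.
Let φ = not r -> (r or Box r). Evaluate φ at each world:
  0 (successors {0, 1, 2, 3, 5, 6}): φ is true.
  1 (successors {0, 3, 4, 6}): φ is true.
  2 (successors {0, 3, 4, 5, 6}): φ is true.
  3 (successors {0, 1, 2, 3, 5, 6}): φ is false.
  4 (successors {1, 2, 5, 6}): φ is true.
  5 (successors {0, 2, 3, 4}): φ is true.
  6 (successors {0, 1, 2, 3, 4, 6}): φ is false.
Detail at 3 (counterexample):
  At 3: not r is true, r or Box r is false, so not r -> (r or Box r) is false.
    At 3: r is false, Box r is false, so r or Box r is false.
      At 3: Box r requires r at every successor {0, 1, 2, 3, 5, 6}.
        r fails at 3, so Box r is false at 3.

No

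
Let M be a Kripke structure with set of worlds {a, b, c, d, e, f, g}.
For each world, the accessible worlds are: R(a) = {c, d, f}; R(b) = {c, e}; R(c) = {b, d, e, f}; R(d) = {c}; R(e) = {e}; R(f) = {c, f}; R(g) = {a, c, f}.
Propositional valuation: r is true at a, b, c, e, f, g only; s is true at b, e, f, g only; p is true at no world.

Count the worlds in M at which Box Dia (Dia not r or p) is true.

0

Recall that Box ψ holds at a world iff ψ holds at every accessible world, and Dia ψ holds iff ψ holds at some accessible world.
Let φ = Box Dia (Dia not r or p). Evaluate φ at each world:
  a (successors {c, d, f}): φ is false.
  b (successors {c, e}): φ is false.
  c (successors {b, d, e, f}): φ is false.
  d (successors {c}): φ is false.
  e (successors {e}): φ is false.
  f (successors {c, f}): φ is false.
  g (successors {a, c, f}): φ is false.
For instance, at c:
  At c: Box Dia (Dia not r or p) requires Dia (Dia not r or p) at every successor {b, d, e, f}.
    Dia (Dia not r or p) fails at e, so Box Dia (Dia not r or p) is false at c.
      At e: Dia (Dia not r or p) requires Dia not r or p at some successor in {e}.
        At e: Dia not r or p is false.
      So Dia (Dia not r or p) is false at e.
Satisfying worlds: none.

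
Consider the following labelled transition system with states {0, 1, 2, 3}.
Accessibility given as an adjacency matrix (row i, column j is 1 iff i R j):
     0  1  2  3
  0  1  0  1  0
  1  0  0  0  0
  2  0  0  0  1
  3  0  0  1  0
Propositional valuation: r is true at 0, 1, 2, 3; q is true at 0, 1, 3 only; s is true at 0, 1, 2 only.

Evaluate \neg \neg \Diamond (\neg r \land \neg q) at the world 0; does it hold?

No

At 0: \neg \Diamond (\neg r \land \neg q) is true, so \neg \neg \Diamond (\neg r \land \neg q) is false.
  At 0: \Diamond (\neg r \land \neg q) is false, so \neg \Diamond (\neg r \land \neg q) is true.
    At 0: \Diamond (\neg r \land \neg q) requires \neg r \land \neg q at some successor in {0, 2}.
      At 0: \neg r \land \neg q is false.
      At 2: \neg r \land \neg q is false.
    So \Diamond (\neg r \land \neg q) is false at 0.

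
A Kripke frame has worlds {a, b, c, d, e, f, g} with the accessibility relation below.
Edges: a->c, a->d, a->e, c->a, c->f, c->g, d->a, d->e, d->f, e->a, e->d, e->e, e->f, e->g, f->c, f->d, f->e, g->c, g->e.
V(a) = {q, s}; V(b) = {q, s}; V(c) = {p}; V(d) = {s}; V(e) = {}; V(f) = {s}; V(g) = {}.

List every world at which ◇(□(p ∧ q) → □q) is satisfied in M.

a, c, d, e, f, g

Let φ = ◇(□(p ∧ q) → □q). Evaluate φ at each world:
  a (successors {c, d, e}): φ is true.
  b (successors ∅): φ is false.
  c (successors {a, f, g}): φ is true.
  d (successors {a, e, f}): φ is true.
  e (successors {a, d, e, f, g}): φ is true.
  f (successors {c, d, e}): φ is true.
  g (successors {c, e}): φ is true.
For instance, at f:
  At f: ◇(□(p ∧ q) → □q) requires □(p ∧ q) → □q at some successor in {c, d, e}.
    □(p ∧ q) → □q holds at c, so ◇(□(p ∧ q) → □q) is true at f.
      At c: □(p ∧ q) is false, □q is false, so □(p ∧ q) → □q is true.
Satisfying worlds: {a, c, d, e, f, g}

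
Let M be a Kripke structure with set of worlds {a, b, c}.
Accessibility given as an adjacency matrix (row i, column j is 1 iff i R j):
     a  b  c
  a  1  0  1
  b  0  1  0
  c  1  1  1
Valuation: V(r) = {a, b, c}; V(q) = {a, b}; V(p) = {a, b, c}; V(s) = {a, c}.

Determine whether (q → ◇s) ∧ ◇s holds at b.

No

At b: q → ◇s is false, ◇s is false, so (q → ◇s) ∧ ◇s is false.
  At b: q is true, ◇s is false, so q → ◇s is false.
    At b: ◇s requires s at some successor in {b}.
      At b: s is false.
    So ◇s is false at b.
  At b: ◇s requires s at some successor in {b}.
    At b: s is false.
  So ◇s is false at b.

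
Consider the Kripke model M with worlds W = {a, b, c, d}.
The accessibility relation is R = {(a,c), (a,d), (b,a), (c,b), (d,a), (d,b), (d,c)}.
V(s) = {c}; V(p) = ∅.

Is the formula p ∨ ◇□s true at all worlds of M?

Recall that □ψ holds at a world iff ψ holds at every accessible world, and ◇ψ holds iff ψ holds at some accessible world.
Let φ = p ∨ ◇□s. Evaluate φ at each world:
  a (successors {c, d}): φ is false.
  b (successors {a}): φ is false.
  c (successors {b}): φ is false.
  d (successors {a, b, c}): φ is false.
Detail at a (counterexample):
  At a: p is false, ◇□s is false, so p ∨ ◇□s is false.
    At a: ◇□s requires □s at some successor in {c, d}.
      At c: □s is false.
      At d: □s is false.
    So ◇□s is false at a.

No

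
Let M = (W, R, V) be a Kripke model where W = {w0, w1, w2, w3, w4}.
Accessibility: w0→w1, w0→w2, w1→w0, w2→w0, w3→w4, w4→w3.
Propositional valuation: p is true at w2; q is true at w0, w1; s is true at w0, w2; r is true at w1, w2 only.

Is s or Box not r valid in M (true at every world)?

Yes

Let φ = s or Box not r. Evaluate φ at each world:
  w0 (successors {w1, w2}): φ is true.
  w1 (successors {w0}): φ is true.
  w2 (successors {w0}): φ is true.
  w3 (successors {w4}): φ is true.
  w4 (successors {w3}): φ is true.
For instance, at w4:
  At w4: s is false, Box not r is true, so s or Box not r is true.
    At w4: Box not r requires not r at every successor {w3}.
      At w3: not r is true.
    So Box not r is true at w4.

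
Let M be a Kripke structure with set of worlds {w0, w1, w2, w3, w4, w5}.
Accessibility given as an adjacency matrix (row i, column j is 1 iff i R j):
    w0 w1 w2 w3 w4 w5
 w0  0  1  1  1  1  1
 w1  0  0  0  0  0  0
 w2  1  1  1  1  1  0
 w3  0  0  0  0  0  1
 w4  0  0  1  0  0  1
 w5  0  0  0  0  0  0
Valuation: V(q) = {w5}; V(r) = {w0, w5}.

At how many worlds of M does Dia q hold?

3

Let φ = Dia q. Evaluate φ at each world:
  w0 (successors {w1, w2, w3, w4, w5}): φ is true.
  w1 (successors ∅): φ is false.
  w2 (successors {w0, w1, w2, w3, w4}): φ is false.
  w3 (successors {w5}): φ is true.
  w4 (successors {w2, w5}): φ is true.
  w5 (successors ∅): φ is false.
For instance, at w2:
  At w2: Dia q requires q at some successor in {w0, w1, w2, w3, w4}.
    At w0: q is false.
    At w1: q is false.
    At w2: q is false.
    At w3: q is false.
    At w4: q is false.
  So Dia q is false at w2.
Satisfying worlds: {w0, w3, w4}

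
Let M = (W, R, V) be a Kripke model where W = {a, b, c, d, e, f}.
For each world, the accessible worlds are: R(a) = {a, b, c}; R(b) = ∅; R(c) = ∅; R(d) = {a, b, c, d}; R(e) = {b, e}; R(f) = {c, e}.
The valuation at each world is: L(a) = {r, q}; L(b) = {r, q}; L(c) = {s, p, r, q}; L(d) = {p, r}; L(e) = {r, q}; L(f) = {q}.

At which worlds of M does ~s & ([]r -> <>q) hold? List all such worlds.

Let φ = ~s & ([]r -> <>q). Evaluate φ at each world:
  a (successors {a, b, c}): φ is true.
  b (successors ∅): φ is false.
  c (successors ∅): φ is false.
  d (successors {a, b, c, d}): φ is true.
  e (successors {b, e}): φ is true.
  f (successors {c, e}): φ is true.
For instance, at a:
  At a: ~s is true, []r -> <>q is true, so ~s & ([]r -> <>q) is true.
    At a: []r is true, <>q is true, so []r -> <>q is true.
      At a: []r requires r at every successor {a, b, c}.
        At a: r is true.
        At b: r is true.
        At c: r is true.
      So []r is true at a.
      At a: <>q requires q at some successor in {a, b, c}.
        q holds at a, so <>q is true at a.
Satisfying worlds: {a, d, e, f}

a, d, e, f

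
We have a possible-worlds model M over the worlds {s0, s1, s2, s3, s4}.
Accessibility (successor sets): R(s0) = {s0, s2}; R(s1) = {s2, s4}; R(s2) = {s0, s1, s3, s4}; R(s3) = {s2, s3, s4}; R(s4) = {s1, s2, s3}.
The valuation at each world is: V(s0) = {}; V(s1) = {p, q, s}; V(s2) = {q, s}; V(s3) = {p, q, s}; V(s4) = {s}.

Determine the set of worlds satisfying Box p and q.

Let φ = Box p and q. Evaluate φ at each world:
  s0 (successors {s0, s2}): φ is false.
  s1 (successors {s2, s4}): φ is false.
  s2 (successors {s0, s1, s3, s4}): φ is false.
  s3 (successors {s2, s3, s4}): φ is false.
  s4 (successors {s1, s2, s3}): φ is false.
For instance, at s3:
  At s3: Box p is false, q is true, so Box p and q is false.
    At s3: Box p requires p at every successor {s2, s3, s4}.
      p fails at s2, so Box p is false at s3.
Satisfying worlds: none.

none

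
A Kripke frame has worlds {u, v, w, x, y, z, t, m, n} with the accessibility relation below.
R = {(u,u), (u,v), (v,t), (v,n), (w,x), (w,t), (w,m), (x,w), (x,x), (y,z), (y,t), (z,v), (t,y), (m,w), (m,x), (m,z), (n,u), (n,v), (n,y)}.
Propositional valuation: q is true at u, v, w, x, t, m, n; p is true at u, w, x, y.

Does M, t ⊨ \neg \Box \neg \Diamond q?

Yes

Recall that \Box ψ holds at a world iff ψ holds at every accessible world, and \Diamond ψ holds iff ψ holds at some accessible world.
At t: \Box \neg \Diamond q is false, so \neg \Box \neg \Diamond q is true.
  At t: \Box \neg \Diamond q requires \neg \Diamond q at every successor {y}.
    \neg \Diamond q fails at y, so \Box \neg \Diamond q is false at t.
      At y: \Diamond q is true, so \neg \Diamond q is false.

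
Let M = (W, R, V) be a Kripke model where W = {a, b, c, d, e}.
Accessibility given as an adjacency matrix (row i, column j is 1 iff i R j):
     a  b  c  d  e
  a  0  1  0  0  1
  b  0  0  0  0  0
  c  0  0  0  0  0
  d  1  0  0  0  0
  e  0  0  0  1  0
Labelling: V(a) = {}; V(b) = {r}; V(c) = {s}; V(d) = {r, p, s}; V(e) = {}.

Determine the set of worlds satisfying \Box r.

b, c, e

Let φ = \Box r. Evaluate φ at each world:
  a (successors {b, e}): φ is false.
  b (successors ∅): φ is true.
  c (successors ∅): φ is true.
  d (successors {a}): φ is false.
  e (successors {d}): φ is true.
For instance, at a:
  At a: \Box r requires r at every successor {b, e}.
    r fails at e, so \Box r is false at a.
Satisfying worlds: {b, c, e}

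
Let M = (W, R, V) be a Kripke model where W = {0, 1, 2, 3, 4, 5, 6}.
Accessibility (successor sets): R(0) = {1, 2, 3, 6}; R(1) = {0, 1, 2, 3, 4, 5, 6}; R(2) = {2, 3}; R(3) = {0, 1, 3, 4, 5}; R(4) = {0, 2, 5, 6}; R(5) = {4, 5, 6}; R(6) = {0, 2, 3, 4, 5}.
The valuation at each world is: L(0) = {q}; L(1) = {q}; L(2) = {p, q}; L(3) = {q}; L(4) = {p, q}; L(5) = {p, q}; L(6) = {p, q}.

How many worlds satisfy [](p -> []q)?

7

Let φ = [](p -> []q). Evaluate φ at each world:
  0 (successors {1, 2, 3, 6}): φ is true.
  1 (successors {0, 1, 2, 3, 4, 5, 6}): φ is true.
  2 (successors {2, 3}): φ is true.
  3 (successors {0, 1, 3, 4, 5}): φ is true.
  4 (successors {0, 2, 5, 6}): φ is true.
  5 (successors {4, 5, 6}): φ is true.
  6 (successors {0, 2, 3, 4, 5}): φ is true.
For instance, at 5:
  At 5: [](p -> []q) requires p -> []q at every successor {4, 5, 6}.
      At 4: p is true, []q is true, so p -> []q is true.
      At 5: p is true, []q is true, so p -> []q is true.
      At 6: p is true, []q is true, so p -> []q is true.
  So [](p -> []q) is true at 5.
Satisfying worlds: {0, 1, 2, 3, 4, 5, 6}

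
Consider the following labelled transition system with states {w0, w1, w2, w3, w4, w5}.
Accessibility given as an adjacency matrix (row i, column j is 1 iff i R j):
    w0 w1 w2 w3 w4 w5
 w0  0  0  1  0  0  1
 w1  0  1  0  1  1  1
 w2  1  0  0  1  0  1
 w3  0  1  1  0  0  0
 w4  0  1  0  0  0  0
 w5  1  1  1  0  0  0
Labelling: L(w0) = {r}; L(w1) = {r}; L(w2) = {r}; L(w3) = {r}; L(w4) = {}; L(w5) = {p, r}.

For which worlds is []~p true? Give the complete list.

w3, w4, w5

Let φ = []~p. Evaluate φ at each world:
  w0 (successors {w2, w5}): φ is false.
  w1 (successors {w1, w3, w4, w5}): φ is false.
  w2 (successors {w0, w3, w5}): φ is false.
  w3 (successors {w1, w2}): φ is true.
  w4 (successors {w1}): φ is true.
  w5 (successors {w0, w1, w2}): φ is true.
For instance, at w0:
  At w0: []~p requires ~p at every successor {w2, w5}.
    ~p fails at w5, so []~p is false at w0.
Satisfying worlds: {w3, w4, w5}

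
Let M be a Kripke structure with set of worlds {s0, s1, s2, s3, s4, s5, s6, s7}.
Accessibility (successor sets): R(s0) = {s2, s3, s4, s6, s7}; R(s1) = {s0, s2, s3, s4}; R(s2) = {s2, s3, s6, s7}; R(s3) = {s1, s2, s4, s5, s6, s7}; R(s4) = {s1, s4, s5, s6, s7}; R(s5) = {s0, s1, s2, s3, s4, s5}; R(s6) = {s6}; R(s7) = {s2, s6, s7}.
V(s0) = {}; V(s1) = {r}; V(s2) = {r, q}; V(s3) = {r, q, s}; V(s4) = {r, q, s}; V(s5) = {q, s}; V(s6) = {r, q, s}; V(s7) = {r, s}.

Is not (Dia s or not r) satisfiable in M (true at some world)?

No

Let φ = not (Dia s or not r). Evaluate φ at each world:
  s0 (successors {s2, s3, s4, s6, s7}): φ is false.
  s1 (successors {s0, s2, s3, s4}): φ is false.
  s2 (successors {s2, s3, s6, s7}): φ is false.
  s3 (successors {s1, s2, s4, s5, s6, s7}): φ is false.
  s4 (successors {s1, s4, s5, s6, s7}): φ is false.
  s5 (successors {s0, s1, s2, s3, s4, s5}): φ is false.
  s6 (successors {s6}): φ is false.
  s7 (successors {s2, s6, s7}): φ is false.
For instance, at s7:
  At s7: Dia s or not r is true, so not (Dia s or not r) is false.
    At s7: Dia s is true, not r is false, so Dia s or not r is true.
      At s7: Dia s requires s at some successor in {s2, s6, s7}.
        s holds at s6, so Dia s is true at s7.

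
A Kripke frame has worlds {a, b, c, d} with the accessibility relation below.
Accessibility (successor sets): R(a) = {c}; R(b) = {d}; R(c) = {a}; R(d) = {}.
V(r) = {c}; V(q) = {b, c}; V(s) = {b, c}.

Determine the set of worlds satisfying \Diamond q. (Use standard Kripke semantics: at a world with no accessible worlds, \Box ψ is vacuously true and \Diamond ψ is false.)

a

Let φ = \Diamond q. Evaluate φ at each world:
  a (successors {c}): φ is true.
  b (successors {d}): φ is false.
  c (successors {a}): φ is false.
  d (successors ∅): φ is false.
For instance, at a:
  At a: \Diamond q requires q at some successor in {c}.
    q holds at c, so \Diamond q is true at a.
Satisfying worlds: {a}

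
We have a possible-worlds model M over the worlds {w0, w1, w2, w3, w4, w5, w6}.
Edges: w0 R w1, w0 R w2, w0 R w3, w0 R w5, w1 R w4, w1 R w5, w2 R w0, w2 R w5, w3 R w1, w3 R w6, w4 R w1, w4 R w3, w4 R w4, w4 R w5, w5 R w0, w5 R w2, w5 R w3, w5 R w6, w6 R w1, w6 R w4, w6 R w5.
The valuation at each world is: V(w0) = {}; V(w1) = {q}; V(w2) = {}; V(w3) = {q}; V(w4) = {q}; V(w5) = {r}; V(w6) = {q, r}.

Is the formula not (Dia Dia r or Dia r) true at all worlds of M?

No

Let φ = not (Dia Dia r or Dia r). Evaluate φ at each world:
  w0 (successors {w1, w2, w3, w5}): φ is false.
  w1 (successors {w4, w5}): φ is false.
  w2 (successors {w0, w5}): φ is false.
  w3 (successors {w1, w6}): φ is false.
  w4 (successors {w1, w3, w4, w5}): φ is false.
  w5 (successors {w0, w2, w3, w6}): φ is false.
  w6 (successors {w1, w4, w5}): φ is false.
Detail at w0 (counterexample):
  At w0: Dia Dia r or Dia r is true, so not (Dia Dia r or Dia r) is false.
    At w0: Dia Dia r is true, Dia r is true, so Dia Dia r or Dia r is true.
      At w0: Dia Dia r requires Dia r at some successor in {w1, w2, w3, w5}.
        Dia r holds at w1, so Dia Dia r is true at w0.
      At w0: Dia r requires r at some successor in {w1, w2, w3, w5}.
        r holds at w5, so Dia r is true at w0.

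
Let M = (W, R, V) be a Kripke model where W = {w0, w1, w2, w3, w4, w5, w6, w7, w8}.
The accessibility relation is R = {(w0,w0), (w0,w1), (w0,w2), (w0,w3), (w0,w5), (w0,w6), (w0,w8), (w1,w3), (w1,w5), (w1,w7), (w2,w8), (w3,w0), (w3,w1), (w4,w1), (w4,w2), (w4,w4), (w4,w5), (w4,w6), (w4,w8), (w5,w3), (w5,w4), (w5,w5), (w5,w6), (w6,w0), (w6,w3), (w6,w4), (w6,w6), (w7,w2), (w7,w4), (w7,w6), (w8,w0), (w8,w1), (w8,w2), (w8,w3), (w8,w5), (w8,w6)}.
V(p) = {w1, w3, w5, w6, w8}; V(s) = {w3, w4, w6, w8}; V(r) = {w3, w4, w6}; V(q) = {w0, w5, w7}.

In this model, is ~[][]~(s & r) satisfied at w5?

At w5: [][]~(s & r) is false, so ~[][]~(s & r) is true.
  At w5: [][]~(s & r) requires []~(s & r) at every successor {w3, w4, w5, w6}.
    []~(s & r) fails at w4, so [][]~(s & r) is false at w5.
      At w4: []~(s & r) requires ~(s & r) at every successor {w1, w2, w4, w5, w6, w8}.
        ~(s & r) fails at w4, so []~(s & r) is false at w4.

Yes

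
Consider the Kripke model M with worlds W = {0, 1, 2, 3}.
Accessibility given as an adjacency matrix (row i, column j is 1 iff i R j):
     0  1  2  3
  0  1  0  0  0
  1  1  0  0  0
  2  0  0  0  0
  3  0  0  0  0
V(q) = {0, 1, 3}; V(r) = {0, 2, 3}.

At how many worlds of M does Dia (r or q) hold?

2

Recall that Dia ψ holds at a world iff ψ holds at some accessible world.
Let φ = Dia (r or q). Evaluate φ at each world:
  0 (successors {0}): φ is true.
  1 (successors {0}): φ is true.
  2 (successors ∅): φ is false.
  3 (successors ∅): φ is false.
For instance, at 0:
  At 0: Dia (r or q) requires r or q at some successor in {0}.
    r or q holds at 0, so Dia (r or q) is true at 0.
Satisfying worlds: {0, 1}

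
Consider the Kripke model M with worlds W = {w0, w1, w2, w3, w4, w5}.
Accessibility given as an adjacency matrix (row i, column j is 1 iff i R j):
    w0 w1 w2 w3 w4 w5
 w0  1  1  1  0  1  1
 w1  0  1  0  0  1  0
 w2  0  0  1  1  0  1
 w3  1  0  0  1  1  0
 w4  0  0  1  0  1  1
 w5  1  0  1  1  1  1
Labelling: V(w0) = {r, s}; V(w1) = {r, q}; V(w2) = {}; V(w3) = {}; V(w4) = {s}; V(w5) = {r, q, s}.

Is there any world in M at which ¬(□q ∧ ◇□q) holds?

Let φ = ¬(□q ∧ ◇□q). Evaluate φ at each world:
  w0 (successors {w0, w1, w2, w4, w5}): φ is true.
  w1 (successors {w1, w4}): φ is true.
  w2 (successors {w2, w3, w5}): φ is true.
  w3 (successors {w0, w3, w4}): φ is true.
  w4 (successors {w2, w4, w5}): φ is true.
  w5 (successors {w0, w2, w3, w4, w5}): φ is true.
Detail at w0 (witness):
  At w0: □q ∧ ◇□q is false, so ¬(□q ∧ ◇□q) is true.
    At w0: □q is false, ◇□q is false, so □q ∧ ◇□q is false.
      At w0: □q requires q at every successor {w0, w1, w2, w4, w5}.
        q fails at w0, so □q is false at w0.
      At w0: ◇□q requires □q at some successor in {w0, w1, w2, w4, w5}.
        At w0: □q is false.
        At w1: □q is false.
        At w2: □q is false.
        At w4: □q is false.
        At w5: □q is false.
      So ◇□q is false at w0.

Yes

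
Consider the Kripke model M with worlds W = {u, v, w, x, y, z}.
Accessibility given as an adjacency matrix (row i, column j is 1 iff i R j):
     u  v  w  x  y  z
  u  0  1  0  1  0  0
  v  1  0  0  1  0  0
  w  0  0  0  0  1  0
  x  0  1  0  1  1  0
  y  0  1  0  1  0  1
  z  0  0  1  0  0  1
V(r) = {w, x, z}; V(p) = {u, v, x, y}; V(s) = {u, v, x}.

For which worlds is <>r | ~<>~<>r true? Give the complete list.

Let φ = <>r | ~<>~<>r. Evaluate φ at each world:
  u (successors {v, x}): φ is true.
  v (successors {u, x}): φ is true.
  w (successors {y}): φ is true.
  x (successors {v, x, y}): φ is true.
  y (successors {v, x, z}): φ is true.
  z (successors {w, z}): φ is true.
For instance, at v:
  At v: <>r is true, ~<>~<>r is true, so <>r | ~<>~<>r is true.
    At v: <>r requires r at some successor in {u, x}.
      r holds at x, so <>r is true at v.
    At v: <>~<>r is false, so ~<>~<>r is true.
      At v: <>~<>r requires ~<>r at some successor in {u, x}.
        At u: ~<>r is false.
        At x: ~<>r is false.
      So <>~<>r is false at v.
Satisfying worlds: {u, v, w, x, y, z}

u, v, w, x, y, z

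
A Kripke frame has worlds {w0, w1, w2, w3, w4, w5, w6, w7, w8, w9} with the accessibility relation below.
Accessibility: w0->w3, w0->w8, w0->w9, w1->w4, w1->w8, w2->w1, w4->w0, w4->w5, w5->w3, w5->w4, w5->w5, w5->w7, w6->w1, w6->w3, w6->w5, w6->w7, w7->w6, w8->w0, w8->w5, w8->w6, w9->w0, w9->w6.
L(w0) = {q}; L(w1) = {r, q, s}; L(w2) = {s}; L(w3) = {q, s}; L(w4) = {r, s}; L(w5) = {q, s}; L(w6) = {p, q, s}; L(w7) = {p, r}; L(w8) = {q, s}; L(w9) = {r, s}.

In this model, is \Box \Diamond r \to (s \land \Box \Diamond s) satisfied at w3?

Recall that \Box ψ holds at a world iff ψ holds at every accessible world, and \Diamond ψ holds iff ψ holds at some accessible world.
At w3: \Box \Diamond r is true, s \land \Box \Diamond s is true, so \Box \Diamond r \to (s \land \Box \Diamond s) is true.
  At w3: no accessible worlds, so \Box \Diamond r holds vacuously.
  At w3: s is true, \Box \Diamond s is true, so s \land \Box \Diamond s is true.
    At w3: no accessible worlds, so \Box \Diamond s holds vacuously.

Yes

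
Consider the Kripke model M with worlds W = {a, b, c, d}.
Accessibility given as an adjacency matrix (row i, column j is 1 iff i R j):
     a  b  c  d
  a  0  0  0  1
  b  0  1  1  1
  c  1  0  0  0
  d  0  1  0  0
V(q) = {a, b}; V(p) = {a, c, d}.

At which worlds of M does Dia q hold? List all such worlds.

Recall that Dia ψ holds at a world iff ψ holds at some accessible world.
Let φ = Dia q. Evaluate φ at each world:
  a (successors {d}): φ is false.
  b (successors {b, c, d}): φ is true.
  c (successors {a}): φ is true.
  d (successors {b}): φ is true.
For instance, at c:
  At c: Dia q requires q at some successor in {a}.
    q holds at a, so Dia q is true at c.
Satisfying worlds: {b, c, d}

b, c, d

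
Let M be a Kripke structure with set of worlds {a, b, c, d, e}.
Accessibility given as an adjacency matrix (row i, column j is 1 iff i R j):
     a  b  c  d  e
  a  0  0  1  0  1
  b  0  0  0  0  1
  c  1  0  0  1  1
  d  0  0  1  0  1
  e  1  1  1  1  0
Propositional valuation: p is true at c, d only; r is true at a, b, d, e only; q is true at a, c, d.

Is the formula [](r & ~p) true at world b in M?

At b: [](r & ~p) requires r & ~p at every successor {e}.
  At e: r & ~p is true.
So [](r & ~p) is true at b.

Yes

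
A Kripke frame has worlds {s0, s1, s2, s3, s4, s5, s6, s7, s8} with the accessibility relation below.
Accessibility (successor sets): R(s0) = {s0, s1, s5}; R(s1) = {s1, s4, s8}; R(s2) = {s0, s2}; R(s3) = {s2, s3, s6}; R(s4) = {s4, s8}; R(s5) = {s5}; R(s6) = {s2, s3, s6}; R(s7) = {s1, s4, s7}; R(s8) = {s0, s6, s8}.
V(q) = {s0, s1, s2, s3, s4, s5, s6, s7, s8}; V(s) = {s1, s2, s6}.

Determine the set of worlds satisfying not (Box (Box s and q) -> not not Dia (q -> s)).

none

Let φ = not (Box (Box s and q) -> not not Dia (q -> s)). Evaluate φ at each world:
  s0 (successors {s0, s1, s5}): φ is false.
  s1 (successors {s1, s4, s8}): φ is false.
  s2 (successors {s0, s2}): φ is false.
  s3 (successors {s2, s3, s6}): φ is false.
  s4 (successors {s4, s8}): φ is false.
  s5 (successors {s5}): φ is false.
  s6 (successors {s2, s3, s6}): φ is false.
  s7 (successors {s1, s4, s7}): φ is false.
  s8 (successors {s0, s6, s8}): φ is false.
For instance, at s4:
  At s4: Box (Box s and q) -> not not Dia (q -> s) is true, so not (Box (Box s and q) -> not not Dia (q -> s)) is false.
    At s4: Box (Box s and q) is false, not not Dia (q -> s) is false, so Box (Box s and q) -> not not Dia (q -> s) is true.
      At s4: Box (Box s and q) requires Box s and q at every successor {s4, s8}.
        Box s and q fails at s4, so Box (Box s and q) is false at s4.
      At s4: not Dia (q -> s) is true, so not not Dia (q -> s) is false.
Satisfying worlds: none.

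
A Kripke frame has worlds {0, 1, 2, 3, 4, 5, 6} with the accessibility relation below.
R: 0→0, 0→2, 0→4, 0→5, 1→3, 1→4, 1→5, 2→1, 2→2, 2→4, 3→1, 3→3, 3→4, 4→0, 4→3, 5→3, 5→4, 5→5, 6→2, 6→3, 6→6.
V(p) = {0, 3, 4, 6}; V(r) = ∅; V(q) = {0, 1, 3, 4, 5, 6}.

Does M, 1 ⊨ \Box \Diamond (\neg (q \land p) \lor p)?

At 1: \Box \Diamond (\neg (q \land p) \lor p) requires \Diamond (\neg (q \land p) \lor p) at every successor {3, 4, 5}.
    At 3: \Diamond (\neg (q \land p) \lor p) requires \neg (q \land p) \lor p at some successor in {1, 3, 4}.
      \neg (q \land p) \lor p holds at 1, so \Diamond (\neg (q \land p) \lor p) is true at 3.
    At 4: \Diamond (\neg (q \land p) \lor p) requires \neg (q \land p) \lor p at some successor in {0, 3}.
      \neg (q \land p) \lor p holds at 0, so \Diamond (\neg (q \land p) \lor p) is true at 4.
    At 5: \Diamond (\neg (q \land p) \lor p) requires \neg (q \land p) \lor p at some successor in {3, 4, 5}.
      \neg (q \land p) \lor p holds at 3, so \Diamond (\neg (q \land p) \lor p) is true at 5.
So \Box \Diamond (\neg (q \land p) \lor p) is true at 1.

Yes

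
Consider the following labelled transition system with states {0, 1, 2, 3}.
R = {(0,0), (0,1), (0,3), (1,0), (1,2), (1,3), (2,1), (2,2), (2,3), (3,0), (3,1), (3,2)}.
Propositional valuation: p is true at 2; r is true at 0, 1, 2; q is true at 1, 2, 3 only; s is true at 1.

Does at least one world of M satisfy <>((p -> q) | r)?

Yes

Let φ = <>((p -> q) | r). Evaluate φ at each world:
  0 (successors {0, 1, 3}): φ is true.
  1 (successors {0, 2, 3}): φ is true.
  2 (successors {1, 2, 3}): φ is true.
  3 (successors {0, 1, 2}): φ is true.
Detail at 0 (witness):
  At 0: <>((p -> q) | r) requires (p -> q) | r at some successor in {0, 1, 3}.
    (p -> q) | r holds at 0, so <>((p -> q) | r) is true at 0.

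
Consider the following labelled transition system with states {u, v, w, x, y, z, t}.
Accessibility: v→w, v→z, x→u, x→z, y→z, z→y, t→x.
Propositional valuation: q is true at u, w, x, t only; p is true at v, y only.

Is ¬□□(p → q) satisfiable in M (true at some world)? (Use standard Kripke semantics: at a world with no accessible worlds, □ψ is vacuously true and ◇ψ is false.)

Recall that □ψ holds at a world iff ψ holds at every accessible world, and ◇ψ holds iff ψ holds at some accessible world.
Let φ = ¬□□(p → q). Evaluate φ at each world:
  u (successors ∅): φ is false.
  v (successors {w, z}): φ is true.
  w (successors ∅): φ is false.
  x (successors {u, z}): φ is true.
  y (successors {z}): φ is true.
  z (successors {y}): φ is false.
  t (successors {x}): φ is false.
Detail at v (witness):
  At v: □□(p → q) is false, so ¬□□(p → q) is true.
    At v: □□(p → q) requires □(p → q) at every successor {w, z}.
      □(p → q) fails at z, so □□(p → q) is false at v.

Yes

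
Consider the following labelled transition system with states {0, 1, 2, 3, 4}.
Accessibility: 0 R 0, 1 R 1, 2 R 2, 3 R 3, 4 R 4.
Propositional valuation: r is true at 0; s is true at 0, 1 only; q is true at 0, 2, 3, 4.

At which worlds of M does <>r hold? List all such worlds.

0

Let φ = <>r. Evaluate φ at each world:
  0 (successors {0}): φ is true.
  1 (successors {1}): φ is false.
  2 (successors {2}): φ is false.
  3 (successors {3}): φ is false.
  4 (successors {4}): φ is false.
For instance, at 1:
  At 1: <>r requires r at some successor in {1}.
    At 1: r is false.
  So <>r is false at 1.
Satisfying worlds: {0}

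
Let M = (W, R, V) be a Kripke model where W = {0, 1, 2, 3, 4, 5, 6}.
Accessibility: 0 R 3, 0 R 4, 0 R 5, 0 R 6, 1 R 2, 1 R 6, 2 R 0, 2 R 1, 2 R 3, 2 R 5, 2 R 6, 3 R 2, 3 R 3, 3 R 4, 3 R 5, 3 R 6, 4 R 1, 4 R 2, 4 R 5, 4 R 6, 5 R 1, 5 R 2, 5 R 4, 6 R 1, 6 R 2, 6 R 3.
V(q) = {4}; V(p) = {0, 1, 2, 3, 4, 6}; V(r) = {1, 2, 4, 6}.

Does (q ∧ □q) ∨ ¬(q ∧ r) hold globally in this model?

No

Recall that □ψ holds at a world iff ψ holds at every accessible world, and ◇ψ holds iff ψ holds at some accessible world.
Let φ = (q ∧ □q) ∨ ¬(q ∧ r). Evaluate φ at each world:
  0 (successors {3, 4, 5, 6}): φ is true.
  1 (successors {2, 6}): φ is true.
  2 (successors {0, 1, 3, 5, 6}): φ is true.
  3 (successors {2, 3, 4, 5, 6}): φ is true.
  4 (successors {1, 2, 5, 6}): φ is false.
  5 (successors {1, 2, 4}): φ is true.
  6 (successors {1, 2, 3}): φ is true.
Detail at 4 (counterexample):
  At 4: q ∧ □q is false, ¬(q ∧ r) is false, so (q ∧ □q) ∨ ¬(q ∧ r) is false.
    At 4: q is true, □q is false, so q ∧ □q is false.
      At 4: □q requires q at every successor {1, 2, 5, 6}.
        q fails at 1, so □q is false at 4.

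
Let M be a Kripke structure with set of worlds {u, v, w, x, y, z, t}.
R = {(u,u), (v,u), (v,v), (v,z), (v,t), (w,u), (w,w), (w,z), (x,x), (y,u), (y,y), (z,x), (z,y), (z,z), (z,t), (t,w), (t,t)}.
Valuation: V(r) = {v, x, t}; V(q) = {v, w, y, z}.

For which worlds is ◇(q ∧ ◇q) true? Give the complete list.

v, w, y, z, t

Let φ = ◇(q ∧ ◇q). Evaluate φ at each world:
  u (successors {u}): φ is false.
  v (successors {u, v, z, t}): φ is true.
  w (successors {u, w, z}): φ is true.
  x (successors {x}): φ is false.
  y (successors {u, y}): φ is true.
  z (successors {x, y, z, t}): φ is true.
  t (successors {w, t}): φ is true.
For instance, at u:
  At u: ◇(q ∧ ◇q) requires q ∧ ◇q at some successor in {u}.
    At u: q ∧ ◇q is false.
  So ◇(q ∧ ◇q) is false at u.
Satisfying worlds: {v, w, y, z, t}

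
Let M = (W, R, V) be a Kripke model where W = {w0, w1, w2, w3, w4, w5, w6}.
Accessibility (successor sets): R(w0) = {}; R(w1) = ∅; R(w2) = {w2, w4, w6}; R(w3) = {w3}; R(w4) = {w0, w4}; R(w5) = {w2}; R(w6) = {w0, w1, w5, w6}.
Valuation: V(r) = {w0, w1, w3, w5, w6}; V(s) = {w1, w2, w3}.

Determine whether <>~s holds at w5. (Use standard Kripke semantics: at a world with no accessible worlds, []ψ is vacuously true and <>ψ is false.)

No

At w5: <>~s requires ~s at some successor in {w2}.
  At w2: ~s is false.
So <>~s is false at w5.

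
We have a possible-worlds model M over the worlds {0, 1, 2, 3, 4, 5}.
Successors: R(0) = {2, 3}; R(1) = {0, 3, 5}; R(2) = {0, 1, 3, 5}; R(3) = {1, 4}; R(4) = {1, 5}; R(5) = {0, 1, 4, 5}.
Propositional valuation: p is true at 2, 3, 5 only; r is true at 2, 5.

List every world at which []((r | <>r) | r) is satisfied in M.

3, 4, 5

Recall that []ψ holds at a world iff ψ holds at every accessible world, and <>ψ holds iff ψ holds at some accessible world.
Let φ = []((r | <>r) | r). Evaluate φ at each world:
  0 (successors {2, 3}): φ is false.
  1 (successors {0, 3, 5}): φ is false.
  2 (successors {0, 1, 3, 5}): φ is false.
  3 (successors {1, 4}): φ is true.
  4 (successors {1, 5}): φ is true.
  5 (successors {0, 1, 4, 5}): φ is true.
For instance, at 4:
  At 4: []((r | <>r) | r) requires (r | <>r) | r at every successor {1, 5}.
      At 1: r | <>r is true, r is false, so (r | <>r) | r is true.
      At 5: r | <>r is true, r is true, so (r | <>r) | r is true.
  So []((r | <>r) | r) is true at 4.
Satisfying worlds: {3, 4, 5}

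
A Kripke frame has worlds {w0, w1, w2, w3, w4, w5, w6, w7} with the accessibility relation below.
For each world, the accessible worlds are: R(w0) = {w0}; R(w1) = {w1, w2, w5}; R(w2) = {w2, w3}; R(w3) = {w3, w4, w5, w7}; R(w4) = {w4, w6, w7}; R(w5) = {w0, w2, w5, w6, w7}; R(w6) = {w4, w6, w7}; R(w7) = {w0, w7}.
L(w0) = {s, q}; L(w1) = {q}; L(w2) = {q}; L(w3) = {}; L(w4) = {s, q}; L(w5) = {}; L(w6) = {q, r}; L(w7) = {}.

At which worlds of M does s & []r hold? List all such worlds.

none

Let φ = s & []r. Evaluate φ at each world:
  w0 (successors {w0}): φ is false.
  w1 (successors {w1, w2, w5}): φ is false.
  w2 (successors {w2, w3}): φ is false.
  w3 (successors {w3, w4, w5, w7}): φ is false.
  w4 (successors {w4, w6, w7}): φ is false.
  w5 (successors {w0, w2, w5, w6, w7}): φ is false.
  w6 (successors {w4, w6, w7}): φ is false.
  w7 (successors {w0, w7}): φ is false.
For instance, at w1:
  At w1: s is false, []r is false, so s & []r is false.
    At w1: []r requires r at every successor {w1, w2, w5}.
      r fails at w1, so []r is false at w1.
Satisfying worlds: none.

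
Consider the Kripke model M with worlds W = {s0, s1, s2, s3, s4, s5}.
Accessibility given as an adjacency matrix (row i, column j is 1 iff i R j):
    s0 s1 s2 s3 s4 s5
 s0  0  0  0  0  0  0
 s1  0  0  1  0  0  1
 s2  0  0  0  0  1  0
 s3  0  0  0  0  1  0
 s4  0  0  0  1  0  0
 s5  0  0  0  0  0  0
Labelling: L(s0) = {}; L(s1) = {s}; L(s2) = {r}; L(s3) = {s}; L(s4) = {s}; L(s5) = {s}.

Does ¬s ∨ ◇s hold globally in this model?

Let φ = ¬s ∨ ◇s. Evaluate φ at each world:
  s0 (successors ∅): φ is true.
  s1 (successors {s2, s5}): φ is true.
  s2 (successors {s4}): φ is true.
  s3 (successors {s4}): φ is true.
  s4 (successors {s3}): φ is true.
  s5 (successors ∅): φ is false.
Detail at s5 (counterexample):
  At s5: ¬s is false, ◇s is false, so ¬s ∨ ◇s is false.
    At s5: no accessible worlds, so ◇s is false.

No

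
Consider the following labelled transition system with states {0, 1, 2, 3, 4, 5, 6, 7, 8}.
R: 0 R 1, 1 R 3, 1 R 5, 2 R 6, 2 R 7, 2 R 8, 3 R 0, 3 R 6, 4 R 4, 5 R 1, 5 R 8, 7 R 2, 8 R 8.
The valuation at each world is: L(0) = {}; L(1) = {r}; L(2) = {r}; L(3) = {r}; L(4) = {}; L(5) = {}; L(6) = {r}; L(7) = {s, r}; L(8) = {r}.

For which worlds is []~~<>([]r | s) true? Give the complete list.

0, 1, 5, 6, 7, 8

Let φ = []~~<>([]r | s). Evaluate φ at each world:
  0 (successors {1}): φ is true.
  1 (successors {3, 5}): φ is true.
  2 (successors {6, 7, 8}): φ is false.
  3 (successors {0, 6}): φ is false.
  4 (successors {4}): φ is false.
  5 (successors {1, 8}): φ is true.
  6 (successors ∅): φ is true.
  7 (successors {2}): φ is true.
  8 (successors {8}): φ is true.
For instance, at 5:
  At 5: []~~<>([]r | s) requires ~~<>([]r | s) at every successor {1, 8}.
      At 1: ~<>([]r | s) is false, so ~~<>([]r | s) is true.
      At 8: ~<>([]r | s) is false, so ~~<>([]r | s) is true.
  So []~~<>([]r | s) is true at 5.
Satisfying worlds: {0, 1, 5, 6, 7, 8}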